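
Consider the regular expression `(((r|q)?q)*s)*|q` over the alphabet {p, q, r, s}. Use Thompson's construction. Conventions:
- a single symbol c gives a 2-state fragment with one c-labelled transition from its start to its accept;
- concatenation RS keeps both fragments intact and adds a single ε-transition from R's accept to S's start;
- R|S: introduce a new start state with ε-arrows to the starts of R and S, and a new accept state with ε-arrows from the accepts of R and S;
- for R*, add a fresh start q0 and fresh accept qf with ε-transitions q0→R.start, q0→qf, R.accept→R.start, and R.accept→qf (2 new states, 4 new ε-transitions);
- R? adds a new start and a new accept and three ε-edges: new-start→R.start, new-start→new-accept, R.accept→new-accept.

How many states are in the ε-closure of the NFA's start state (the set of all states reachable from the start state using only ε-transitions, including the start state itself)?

Let C(F) = |ε-closure(F.start)| within fragment F, and note whether F accepts ε. Symbol fragments have C = 1 and do not accept ε. Then:
  r|q — new start ε-reaches every alternative's start; none of them accept ε, so the new accept is not reached: |closure| = 1 + 1 + 1 = 3
  (r|q)? — new start has ε-edges to the inner start and to the new accept, so |closure| = 2 + 3 = 5
  (r|q)?q — the left operand accepts ε, so the closure extends into the next operand (via the concat ε-link); |closure| = 5 + 1 = 6
  ((r|q)?q)* — new start has ε-edges to the inner start and to the new accept, so |closure| = 2 + 6 = 8
  ((r|q)?q)*s — the left operand accepts ε, so the closure extends into the next operand (via the concat ε-link); |closure| = 8 + 1 = 9
  (((r|q)?q)*s)* — new start has ε-edges to the inner start and to the new accept, so |closure| = 2 + 9 = 11
  (((r|q)?q)*s)*|q — new start ε-reaches every alternative's start; at least one alternative accepts ε, so the union's new accept is reached too: |closure| = 1 + 11 + 1 + 1 = 14

14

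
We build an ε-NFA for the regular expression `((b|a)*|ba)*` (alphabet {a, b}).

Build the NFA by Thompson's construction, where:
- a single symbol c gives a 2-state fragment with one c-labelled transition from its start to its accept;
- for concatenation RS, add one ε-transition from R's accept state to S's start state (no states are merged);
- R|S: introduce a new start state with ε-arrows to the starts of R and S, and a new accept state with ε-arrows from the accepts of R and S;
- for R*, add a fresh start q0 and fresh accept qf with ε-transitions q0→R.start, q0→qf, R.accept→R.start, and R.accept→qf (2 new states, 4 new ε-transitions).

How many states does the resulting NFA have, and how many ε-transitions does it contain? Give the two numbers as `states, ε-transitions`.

16, 17

Recursing over subexpressions:
Each of the 4 symbol leaves contributes 2 states and 0 ε-transitions.
  b|a = 6 states, 4 ε-transitions
  (b|a)* = 8 states, 8 ε-transitions
  ba = 4 states, 1 ε-transition
  (b|a)*|ba = 14 states, 13 ε-transitions
  ((b|a)*|ba)* = 16 states, 17 ε-transitions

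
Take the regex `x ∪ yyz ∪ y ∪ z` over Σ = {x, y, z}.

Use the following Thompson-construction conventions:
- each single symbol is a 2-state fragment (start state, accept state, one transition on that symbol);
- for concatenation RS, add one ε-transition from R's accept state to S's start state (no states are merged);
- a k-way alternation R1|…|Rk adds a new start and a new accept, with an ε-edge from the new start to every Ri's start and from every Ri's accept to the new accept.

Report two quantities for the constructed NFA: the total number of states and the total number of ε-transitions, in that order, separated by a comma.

Recursing over subexpressions:
Each of the 6 symbol leaves contributes 2 states and 0 ε-transitions.
  yyz — 6 states, 2 ε-transitions
  x ∪ yyz ∪ y ∪ z — 14 states, 10 ε-transitions

14, 10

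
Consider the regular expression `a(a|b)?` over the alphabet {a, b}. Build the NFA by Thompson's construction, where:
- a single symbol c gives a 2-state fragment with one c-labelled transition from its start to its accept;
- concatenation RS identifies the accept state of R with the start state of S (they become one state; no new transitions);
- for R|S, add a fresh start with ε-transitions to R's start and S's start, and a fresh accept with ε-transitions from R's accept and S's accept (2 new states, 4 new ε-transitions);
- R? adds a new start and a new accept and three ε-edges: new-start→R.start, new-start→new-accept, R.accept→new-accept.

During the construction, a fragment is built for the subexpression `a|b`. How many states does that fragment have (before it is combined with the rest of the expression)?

Fragment for `a|b`:
Each of the 2 symbol leaves contributes a 2-state fragment.
  a|b : 6 states

6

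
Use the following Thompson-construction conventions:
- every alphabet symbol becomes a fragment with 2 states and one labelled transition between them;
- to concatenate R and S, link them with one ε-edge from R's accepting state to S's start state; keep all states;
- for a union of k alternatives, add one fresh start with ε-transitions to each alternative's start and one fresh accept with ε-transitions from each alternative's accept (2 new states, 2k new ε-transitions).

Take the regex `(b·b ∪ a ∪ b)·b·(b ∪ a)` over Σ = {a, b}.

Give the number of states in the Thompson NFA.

18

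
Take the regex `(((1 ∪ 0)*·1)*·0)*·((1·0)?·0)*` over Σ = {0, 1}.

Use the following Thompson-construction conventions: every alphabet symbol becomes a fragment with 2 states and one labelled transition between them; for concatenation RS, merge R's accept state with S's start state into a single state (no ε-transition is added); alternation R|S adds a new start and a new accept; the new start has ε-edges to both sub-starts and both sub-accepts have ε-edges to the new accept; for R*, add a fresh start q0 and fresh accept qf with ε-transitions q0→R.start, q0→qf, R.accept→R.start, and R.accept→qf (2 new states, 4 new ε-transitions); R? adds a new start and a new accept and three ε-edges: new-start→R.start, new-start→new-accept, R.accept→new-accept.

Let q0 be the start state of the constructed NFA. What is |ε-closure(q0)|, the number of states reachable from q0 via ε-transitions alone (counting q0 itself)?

13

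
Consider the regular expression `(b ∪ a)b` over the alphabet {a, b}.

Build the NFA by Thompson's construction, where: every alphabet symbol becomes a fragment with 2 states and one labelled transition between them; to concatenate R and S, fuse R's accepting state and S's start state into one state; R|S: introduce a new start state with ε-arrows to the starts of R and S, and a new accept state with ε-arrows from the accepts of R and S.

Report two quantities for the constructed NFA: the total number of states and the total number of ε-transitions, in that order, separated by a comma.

7, 4

Building bottom-up:
Each of the 3 symbol leaves contributes 2 states and 0 ε-transitions.
  b ∪ a = 6 states, 4 ε-transitions
  (b ∪ a)b = 7 states, 4 ε-transitions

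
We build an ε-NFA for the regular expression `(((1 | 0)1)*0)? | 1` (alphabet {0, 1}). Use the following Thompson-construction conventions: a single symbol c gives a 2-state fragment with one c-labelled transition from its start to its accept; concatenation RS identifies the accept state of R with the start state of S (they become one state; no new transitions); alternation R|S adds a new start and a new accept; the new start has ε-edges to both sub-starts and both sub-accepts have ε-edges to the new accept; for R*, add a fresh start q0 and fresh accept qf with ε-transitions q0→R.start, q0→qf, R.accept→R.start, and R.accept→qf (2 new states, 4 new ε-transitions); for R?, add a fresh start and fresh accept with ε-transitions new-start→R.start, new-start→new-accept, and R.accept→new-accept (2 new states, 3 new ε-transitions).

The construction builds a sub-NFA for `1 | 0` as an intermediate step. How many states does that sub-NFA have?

6

Fragment for `1 | 0`:
Each of the 2 symbol leaves contributes a 2-state fragment.
  1 | 0 → 6 states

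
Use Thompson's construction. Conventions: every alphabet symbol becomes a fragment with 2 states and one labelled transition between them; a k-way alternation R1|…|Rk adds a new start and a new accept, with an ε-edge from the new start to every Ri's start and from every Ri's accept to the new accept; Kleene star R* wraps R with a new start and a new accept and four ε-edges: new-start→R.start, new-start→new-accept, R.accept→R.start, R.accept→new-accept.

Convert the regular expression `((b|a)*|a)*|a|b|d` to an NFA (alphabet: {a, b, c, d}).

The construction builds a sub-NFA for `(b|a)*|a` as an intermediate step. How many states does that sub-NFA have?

Fragment for `(b|a)*|a`:
Each of the 3 symbol leaves contributes a 2-state fragment.
  b|a → 6 states
  (b|a)* → 8 states
  (b|a)*|a → 12 states

12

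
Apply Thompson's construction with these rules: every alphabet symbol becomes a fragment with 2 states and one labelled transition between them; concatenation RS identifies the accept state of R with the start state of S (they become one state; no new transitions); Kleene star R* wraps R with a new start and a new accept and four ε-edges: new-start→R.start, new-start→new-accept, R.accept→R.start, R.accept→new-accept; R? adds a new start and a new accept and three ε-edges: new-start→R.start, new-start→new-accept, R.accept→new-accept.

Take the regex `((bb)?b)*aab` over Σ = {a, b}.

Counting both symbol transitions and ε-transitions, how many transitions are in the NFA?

Bottom-up over the parse tree:
Each of the 6 symbol leaves contributes 1 transition (1 symbol, 0 ε).
  bb = 2 transitions (2 symbol, 0 ε)
  (bb)? = 5 transitions (2 symbol, 3 ε)
  (bb)?b = 6 transitions (3 symbol, 3 ε)
  ((bb)?b)* = 10 transitions (3 symbol, 7 ε)
  ((bb)?b)*aab = 13 transitions (6 symbol, 7 ε)

13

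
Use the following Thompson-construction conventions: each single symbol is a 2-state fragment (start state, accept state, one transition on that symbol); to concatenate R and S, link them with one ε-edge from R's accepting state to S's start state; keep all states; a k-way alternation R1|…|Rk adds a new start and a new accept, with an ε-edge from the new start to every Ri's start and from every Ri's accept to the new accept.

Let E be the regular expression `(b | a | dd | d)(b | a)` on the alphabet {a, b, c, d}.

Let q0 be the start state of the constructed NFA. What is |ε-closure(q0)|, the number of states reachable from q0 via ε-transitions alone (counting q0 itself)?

Work bottom-up. For each fragment F, track |ε-closure(F.start)| and whether F's accept lies in that closure (i.e. whether F accepts ε). A single-symbol fragment has closure size 1 and does not accept ε.
  dd : same as the first factor's closure: C = 1
  b | a | dd | d : C = 1 + 1 + 1 + 1 + 1 = 5 (the new accept is not ε-reachable since no branch accepts ε)
  b | a : new start ε-reaches every alternative's start; none of them accept ε, so the new accept is not reached: C = 1 + 1 + 1 = 3
  (b | a | dd | d)(b | a) : C equals the left operand's closure size = 5 (its accept is not ε-reachable, so the closure stops there)

5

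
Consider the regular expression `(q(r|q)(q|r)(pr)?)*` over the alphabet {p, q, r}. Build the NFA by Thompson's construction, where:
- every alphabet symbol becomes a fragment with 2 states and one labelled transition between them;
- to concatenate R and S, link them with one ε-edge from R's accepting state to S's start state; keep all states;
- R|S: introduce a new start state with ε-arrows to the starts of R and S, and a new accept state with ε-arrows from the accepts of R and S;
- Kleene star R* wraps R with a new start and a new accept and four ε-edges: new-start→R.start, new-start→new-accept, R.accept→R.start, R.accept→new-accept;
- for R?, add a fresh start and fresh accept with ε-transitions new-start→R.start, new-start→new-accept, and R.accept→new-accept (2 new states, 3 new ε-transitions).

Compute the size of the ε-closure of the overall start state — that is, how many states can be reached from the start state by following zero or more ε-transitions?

3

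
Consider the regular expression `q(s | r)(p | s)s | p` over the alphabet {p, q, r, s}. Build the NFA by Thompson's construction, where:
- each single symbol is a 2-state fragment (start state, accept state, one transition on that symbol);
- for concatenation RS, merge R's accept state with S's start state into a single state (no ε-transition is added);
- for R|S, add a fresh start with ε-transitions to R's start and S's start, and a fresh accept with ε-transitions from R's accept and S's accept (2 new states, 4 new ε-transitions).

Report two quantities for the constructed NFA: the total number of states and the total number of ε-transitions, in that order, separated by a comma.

17, 12

Building bottom-up:
Each of the 7 symbol leaves contributes 2 states and 0 ε-transitions.
  s | r = 6 states, 4 ε-transitions
  p | s = 6 states, 4 ε-transitions
  q(s | r)(p | s)s = 13 states, 8 ε-transitions
  q(s | r)(p | s)s | p = 17 states, 12 ε-transitions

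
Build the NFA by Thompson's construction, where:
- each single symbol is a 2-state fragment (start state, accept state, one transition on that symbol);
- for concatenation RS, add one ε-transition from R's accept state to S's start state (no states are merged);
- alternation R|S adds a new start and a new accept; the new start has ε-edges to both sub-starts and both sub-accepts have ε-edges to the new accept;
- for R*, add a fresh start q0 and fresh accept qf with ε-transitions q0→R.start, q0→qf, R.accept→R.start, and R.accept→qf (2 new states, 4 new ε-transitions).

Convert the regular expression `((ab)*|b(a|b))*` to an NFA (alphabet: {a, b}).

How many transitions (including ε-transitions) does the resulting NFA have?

23

By structural recursion:
Each of the 5 symbol leaves contributes 1 transition (1 symbol, 0 ε).
  ab : 3 transitions (2 symbol, 1 ε)
  (ab)* : 7 transitions (2 symbol, 5 ε)
  a|b : 6 transitions (2 symbol, 4 ε)
  b(a|b) : 8 transitions (3 symbol, 5 ε)
  (ab)*|b(a|b) : 19 transitions (5 symbol, 14 ε)
  ((ab)*|b(a|b))* : 23 transitions (5 symbol, 18 ε)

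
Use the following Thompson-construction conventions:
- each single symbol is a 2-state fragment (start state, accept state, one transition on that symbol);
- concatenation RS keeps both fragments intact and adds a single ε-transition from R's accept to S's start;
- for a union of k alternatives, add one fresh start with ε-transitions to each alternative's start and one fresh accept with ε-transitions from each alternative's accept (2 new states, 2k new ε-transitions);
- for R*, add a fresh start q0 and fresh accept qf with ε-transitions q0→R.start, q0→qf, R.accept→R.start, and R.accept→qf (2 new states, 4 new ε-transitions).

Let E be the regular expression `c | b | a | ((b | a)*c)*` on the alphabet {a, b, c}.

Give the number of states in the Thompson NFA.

Bottom-up over the parse tree:
Each of the 6 symbol leaves contributes a 2-state fragment.
  b | a — 6 states
  (b | a)* — 8 states
  (b | a)*c — 10 states
  ((b | a)*c)* — 12 states
  c | b | a | ((b | a)*c)* — 20 states

20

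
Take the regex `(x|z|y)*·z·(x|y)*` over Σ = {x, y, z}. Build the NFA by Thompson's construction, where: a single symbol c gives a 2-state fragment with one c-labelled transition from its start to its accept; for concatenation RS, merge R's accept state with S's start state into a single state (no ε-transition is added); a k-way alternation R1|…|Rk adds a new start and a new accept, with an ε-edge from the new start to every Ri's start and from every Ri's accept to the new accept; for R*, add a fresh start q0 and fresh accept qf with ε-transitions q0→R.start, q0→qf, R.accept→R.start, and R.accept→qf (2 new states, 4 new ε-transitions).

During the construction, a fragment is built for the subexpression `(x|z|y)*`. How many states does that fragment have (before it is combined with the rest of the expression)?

10

Fragment for `(x|z|y)*`:
Each of the 3 symbol leaves contributes a 2-state fragment.
  x|z|y = 8 states
  (x|z|y)* = 10 states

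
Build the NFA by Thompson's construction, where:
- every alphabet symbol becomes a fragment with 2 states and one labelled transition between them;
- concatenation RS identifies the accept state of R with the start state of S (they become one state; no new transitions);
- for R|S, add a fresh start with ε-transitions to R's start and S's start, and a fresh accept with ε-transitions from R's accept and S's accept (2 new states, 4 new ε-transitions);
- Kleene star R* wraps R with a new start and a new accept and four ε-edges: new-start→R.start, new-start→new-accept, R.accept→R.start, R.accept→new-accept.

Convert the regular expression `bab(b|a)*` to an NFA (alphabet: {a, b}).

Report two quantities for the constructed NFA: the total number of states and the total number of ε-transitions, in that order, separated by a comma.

11, 8

Recursing over subexpressions:
Each of the 5 symbol leaves contributes 2 states and 0 ε-transitions.
  b|a = 6 states, 4 ε-transitions
  (b|a)* = 8 states, 8 ε-transitions
  bab(b|a)* = 11 states, 8 ε-transitions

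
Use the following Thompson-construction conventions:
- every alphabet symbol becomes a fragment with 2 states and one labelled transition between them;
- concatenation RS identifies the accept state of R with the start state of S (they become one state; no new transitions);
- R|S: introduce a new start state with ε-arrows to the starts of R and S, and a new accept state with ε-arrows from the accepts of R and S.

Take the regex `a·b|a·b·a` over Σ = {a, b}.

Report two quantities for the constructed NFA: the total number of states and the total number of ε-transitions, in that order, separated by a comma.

Recursing over subexpressions:
Each of the 5 symbol leaves contributes 2 states and 0 ε-transitions.
  a·b → 3 states, 0 ε-transitions
  a·b·a → 4 states, 0 ε-transitions
  a·b|a·b·a → 9 states, 4 ε-transitions

9, 4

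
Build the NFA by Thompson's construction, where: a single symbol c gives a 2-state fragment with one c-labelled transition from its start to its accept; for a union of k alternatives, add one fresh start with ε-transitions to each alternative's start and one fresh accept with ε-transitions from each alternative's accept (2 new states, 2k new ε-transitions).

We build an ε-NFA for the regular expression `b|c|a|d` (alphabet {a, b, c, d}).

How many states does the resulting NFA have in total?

10

By structural recursion:
Each of the 4 symbol leaves contributes a 2-state fragment.
  b|c|a|d → 10 states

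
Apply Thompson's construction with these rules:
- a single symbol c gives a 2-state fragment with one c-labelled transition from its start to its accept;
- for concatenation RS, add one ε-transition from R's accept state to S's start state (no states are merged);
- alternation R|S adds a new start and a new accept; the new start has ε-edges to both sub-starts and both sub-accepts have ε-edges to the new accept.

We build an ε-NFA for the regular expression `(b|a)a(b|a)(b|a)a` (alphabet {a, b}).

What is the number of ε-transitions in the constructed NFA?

16

Building bottom-up:
Each of the 8 symbol leaves contributes 0 ε-transitions.
  b|a : 4 ε-transitions
  b|a : 4 ε-transitions
  b|a : 4 ε-transitions
  (b|a)a(b|a)(b|a)a : 16 ε-transitions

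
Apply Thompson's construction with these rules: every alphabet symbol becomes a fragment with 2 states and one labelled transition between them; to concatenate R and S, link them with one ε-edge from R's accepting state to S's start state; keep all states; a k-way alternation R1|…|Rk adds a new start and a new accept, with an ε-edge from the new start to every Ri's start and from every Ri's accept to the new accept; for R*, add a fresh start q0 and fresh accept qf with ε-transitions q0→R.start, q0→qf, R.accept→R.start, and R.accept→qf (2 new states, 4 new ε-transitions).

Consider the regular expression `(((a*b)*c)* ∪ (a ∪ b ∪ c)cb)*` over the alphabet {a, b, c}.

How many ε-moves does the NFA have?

Recursing over subexpressions:
Each of the 8 symbol leaves contributes 0 ε-transitions.
  a* = 4 ε-transitions
  a*b = 5 ε-transitions
  (a*b)* = 9 ε-transitions
  (a*b)*c = 10 ε-transitions
  ((a*b)*c)* = 14 ε-transitions
  a ∪ b ∪ c = 6 ε-transitions
  (a ∪ b ∪ c)cb = 8 ε-transitions
  ((a*b)*c)* ∪ (a ∪ b ∪ c)cb = 26 ε-transitions
  (((a*b)*c)* ∪ (a ∪ b ∪ c)cb)* = 30 ε-transitions

30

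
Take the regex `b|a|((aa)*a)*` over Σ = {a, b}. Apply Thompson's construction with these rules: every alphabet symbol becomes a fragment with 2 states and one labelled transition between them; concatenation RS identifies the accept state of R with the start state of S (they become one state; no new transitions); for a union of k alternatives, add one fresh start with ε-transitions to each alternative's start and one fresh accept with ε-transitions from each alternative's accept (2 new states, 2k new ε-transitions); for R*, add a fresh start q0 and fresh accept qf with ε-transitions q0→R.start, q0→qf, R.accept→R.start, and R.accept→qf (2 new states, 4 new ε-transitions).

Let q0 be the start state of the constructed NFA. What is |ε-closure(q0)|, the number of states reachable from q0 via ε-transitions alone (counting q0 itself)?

9

Let C(F) = |ε-closure(F.start)| within fragment F, and note whether F accepts ε. Symbol fragments have C = 1 and do not accept ε. Then:
  aa — same as the first factor's closure: |ε-closure| = 1
  (aa)* — new start has ε-edges to the inner start and to the new accept, so |ε-closure| = 2 + 1 = 3
  (aa)*a — |ε-closure| = 3 + (1−1) = 3 (closure spills across the concat boundary because the left factor accepts ε)
  ((aa)*a)* — |ε-closure| = 1 (new start) + 3 (body) + 1 (new accept) = 5
  b|a|((aa)*a)* — |ε-closure| = 1 (new start) + (1 + 1 + 5) + 1 (new accept, since some branch ε-reaches its own accept) = 9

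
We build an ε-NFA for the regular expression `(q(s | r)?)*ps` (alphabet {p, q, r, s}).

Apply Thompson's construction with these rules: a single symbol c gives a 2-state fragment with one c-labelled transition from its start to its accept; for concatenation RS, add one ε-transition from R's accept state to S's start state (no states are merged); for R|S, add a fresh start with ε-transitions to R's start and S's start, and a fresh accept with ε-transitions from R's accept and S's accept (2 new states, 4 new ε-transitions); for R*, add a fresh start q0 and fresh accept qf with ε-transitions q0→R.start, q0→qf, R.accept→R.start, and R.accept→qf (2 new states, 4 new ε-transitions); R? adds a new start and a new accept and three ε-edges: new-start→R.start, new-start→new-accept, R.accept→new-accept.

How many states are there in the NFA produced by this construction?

Recursing over subexpressions:
Each of the 5 symbol leaves contributes a 2-state fragment.
  s | r = 6 states
  (s | r)? = 8 states
  q(s | r)? = 10 states
  (q(s | r)?)* = 12 states
  (q(s | r)?)*ps = 16 states

16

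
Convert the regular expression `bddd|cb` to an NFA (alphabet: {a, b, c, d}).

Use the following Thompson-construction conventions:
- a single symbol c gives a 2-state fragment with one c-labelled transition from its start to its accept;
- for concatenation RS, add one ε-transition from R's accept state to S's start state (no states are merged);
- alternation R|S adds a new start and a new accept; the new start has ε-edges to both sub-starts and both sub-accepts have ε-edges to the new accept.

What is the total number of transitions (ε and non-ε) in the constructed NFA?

14

Building bottom-up:
Each of the 6 symbol leaves contributes 1 transition (1 symbol, 0 ε).
  bddd — 7 transitions (4 symbol, 3 ε)
  cb — 3 transitions (2 symbol, 1 ε)
  bddd|cb — 14 transitions (6 symbol, 8 ε)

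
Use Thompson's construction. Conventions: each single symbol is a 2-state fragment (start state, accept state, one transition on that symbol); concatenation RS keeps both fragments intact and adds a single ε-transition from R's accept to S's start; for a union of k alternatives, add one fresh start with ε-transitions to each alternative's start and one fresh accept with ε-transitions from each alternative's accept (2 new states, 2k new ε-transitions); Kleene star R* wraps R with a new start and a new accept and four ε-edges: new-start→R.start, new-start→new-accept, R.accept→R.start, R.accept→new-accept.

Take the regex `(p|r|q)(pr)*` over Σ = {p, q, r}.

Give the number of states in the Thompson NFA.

14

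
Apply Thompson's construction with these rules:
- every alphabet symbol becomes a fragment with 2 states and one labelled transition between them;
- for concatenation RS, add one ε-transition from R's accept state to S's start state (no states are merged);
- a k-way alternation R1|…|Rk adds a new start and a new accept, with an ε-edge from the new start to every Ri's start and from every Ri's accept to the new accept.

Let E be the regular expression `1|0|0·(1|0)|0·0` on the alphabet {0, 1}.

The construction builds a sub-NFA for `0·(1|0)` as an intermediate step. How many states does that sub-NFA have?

Fragment for `0·(1|0)`:
Each of the 3 symbol leaves contributes a 2-state fragment.
  1|0 → 6 states
  0·(1|0) → 8 states

8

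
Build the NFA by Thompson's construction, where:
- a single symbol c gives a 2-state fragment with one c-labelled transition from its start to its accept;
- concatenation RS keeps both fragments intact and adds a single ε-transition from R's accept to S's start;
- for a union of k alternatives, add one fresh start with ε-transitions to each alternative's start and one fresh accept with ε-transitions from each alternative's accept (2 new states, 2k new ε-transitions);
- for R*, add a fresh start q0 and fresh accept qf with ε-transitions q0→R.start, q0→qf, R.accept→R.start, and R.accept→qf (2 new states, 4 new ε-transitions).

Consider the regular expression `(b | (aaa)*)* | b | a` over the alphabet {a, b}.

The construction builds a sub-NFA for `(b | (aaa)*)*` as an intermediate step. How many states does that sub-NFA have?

14

Fragment for `(b | (aaa)*)*`:
Each of the 4 symbol leaves contributes a 2-state fragment.
  aaa = 6 states
  (aaa)* = 8 states
  b | (aaa)* = 12 states
  (b | (aaa)*)* = 14 states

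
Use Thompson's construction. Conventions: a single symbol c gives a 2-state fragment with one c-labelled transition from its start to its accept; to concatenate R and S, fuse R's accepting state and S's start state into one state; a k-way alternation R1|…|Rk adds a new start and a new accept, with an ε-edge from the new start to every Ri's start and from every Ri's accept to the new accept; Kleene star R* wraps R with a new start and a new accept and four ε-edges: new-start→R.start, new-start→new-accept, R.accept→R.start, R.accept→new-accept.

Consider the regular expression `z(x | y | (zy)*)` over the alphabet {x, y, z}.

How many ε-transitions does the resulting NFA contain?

Building bottom-up:
Each of the 5 symbol leaves contributes 0 ε-transitions.
  zy — 0 ε-transitions
  (zy)* — 4 ε-transitions
  x | y | (zy)* — 10 ε-transitions
  z(x | y | (zy)*) — 10 ε-transitions

10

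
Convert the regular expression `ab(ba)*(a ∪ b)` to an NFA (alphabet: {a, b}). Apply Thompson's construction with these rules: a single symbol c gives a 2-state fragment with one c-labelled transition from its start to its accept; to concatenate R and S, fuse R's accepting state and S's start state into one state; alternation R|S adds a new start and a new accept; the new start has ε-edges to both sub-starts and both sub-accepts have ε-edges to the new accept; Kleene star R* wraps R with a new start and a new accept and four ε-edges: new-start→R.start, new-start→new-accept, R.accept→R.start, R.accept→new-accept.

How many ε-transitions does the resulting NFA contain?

Per subexpression:
Each of the 6 symbol leaves contributes 0 ε-transitions.
  ba → 0 ε-transitions
  (ba)* → 4 ε-transitions
  a ∪ b → 4 ε-transitions
  ab(ba)*(a ∪ b) → 8 ε-transitions

8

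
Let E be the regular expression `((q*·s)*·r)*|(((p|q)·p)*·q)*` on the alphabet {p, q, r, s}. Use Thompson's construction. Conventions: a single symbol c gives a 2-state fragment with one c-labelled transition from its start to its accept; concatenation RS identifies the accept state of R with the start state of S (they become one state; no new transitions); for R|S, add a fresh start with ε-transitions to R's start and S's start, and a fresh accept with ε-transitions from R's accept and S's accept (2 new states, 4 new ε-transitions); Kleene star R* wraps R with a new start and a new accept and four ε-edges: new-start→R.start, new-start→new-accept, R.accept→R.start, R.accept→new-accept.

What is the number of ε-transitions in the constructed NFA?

Per subexpression:
Each of the 7 symbol leaves contributes 0 ε-transitions.
  q* — 4 ε-transitions
  q*·s — 4 ε-transitions
  (q*·s)* — 8 ε-transitions
  (q*·s)*·r — 8 ε-transitions
  ((q*·s)*·r)* — 12 ε-transitions
  p|q — 4 ε-transitions
  (p|q)·p — 4 ε-transitions
  ((p|q)·p)* — 8 ε-transitions
  ((p|q)·p)*·q — 8 ε-transitions
  (((p|q)·p)*·q)* — 12 ε-transitions
  ((q*·s)*·r)*|(((p|q)·p)*·q)* — 28 ε-transitions

28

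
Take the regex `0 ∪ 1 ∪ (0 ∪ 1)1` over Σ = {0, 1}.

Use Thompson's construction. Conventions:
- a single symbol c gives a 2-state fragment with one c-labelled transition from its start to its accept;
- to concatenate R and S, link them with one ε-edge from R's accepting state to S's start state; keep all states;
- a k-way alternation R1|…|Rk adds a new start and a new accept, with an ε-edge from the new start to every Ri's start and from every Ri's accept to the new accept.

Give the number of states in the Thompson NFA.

14

By structural recursion:
Each of the 5 symbol leaves contributes a 2-state fragment.
  0 ∪ 1 — 6 states
  (0 ∪ 1)1 — 8 states
  0 ∪ 1 ∪ (0 ∪ 1)1 — 14 states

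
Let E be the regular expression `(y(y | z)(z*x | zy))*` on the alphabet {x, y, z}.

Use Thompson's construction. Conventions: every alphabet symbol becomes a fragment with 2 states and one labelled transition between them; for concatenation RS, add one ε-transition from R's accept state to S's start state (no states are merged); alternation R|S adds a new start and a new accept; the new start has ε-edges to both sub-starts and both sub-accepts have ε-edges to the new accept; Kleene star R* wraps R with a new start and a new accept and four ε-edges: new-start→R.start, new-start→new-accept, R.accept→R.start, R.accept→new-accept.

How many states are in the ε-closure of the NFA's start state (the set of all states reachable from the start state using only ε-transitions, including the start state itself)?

3

Work bottom-up. For each fragment F, track |ε-closure(F.start)| and whether F's accept lies in that closure (i.e. whether F accepts ε). A single-symbol fragment has closure size 1 and does not accept ε.
  y | z — |ε-closure| = 1 + 1 + 1 = 3 (the new accept is not ε-reachable since no branch accepts ε)
  z* — |ε-closure| = 1 (new start) + 1 (body) + 1 (new accept) = 3
  z*x — |ε-closure| = 3 + 1 = 4 (closure spills across the concat boundary because the left factor accepts ε)
  zy — same as the first factor's closure: |ε-closure| = 1
  z*x | zy — new start ε-reaches every alternative's start; none of them accept ε, so the new accept is not reached: |ε-closure| = 1 + 4 + 1 = 6
  y(y | z)(z*x | zy) — |ε-closure| equals the left operand's closure size = 1 (its accept is not ε-reachable, so the closure stops there)
  (y(y | z)(z*x | zy))* — |ε-closure| = 1 (new start) + 1 (body) + 1 (new accept) = 3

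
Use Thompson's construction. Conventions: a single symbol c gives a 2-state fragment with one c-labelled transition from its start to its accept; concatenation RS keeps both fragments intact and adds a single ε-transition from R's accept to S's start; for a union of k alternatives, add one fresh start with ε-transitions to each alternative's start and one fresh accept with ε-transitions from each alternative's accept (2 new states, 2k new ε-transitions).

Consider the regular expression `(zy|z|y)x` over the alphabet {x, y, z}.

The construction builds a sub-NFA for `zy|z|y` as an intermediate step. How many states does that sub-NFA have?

10

Fragment for `zy|z|y`:
Each of the 4 symbol leaves contributes a 2-state fragment.
  zy — 4 states
  zy|z|y — 10 states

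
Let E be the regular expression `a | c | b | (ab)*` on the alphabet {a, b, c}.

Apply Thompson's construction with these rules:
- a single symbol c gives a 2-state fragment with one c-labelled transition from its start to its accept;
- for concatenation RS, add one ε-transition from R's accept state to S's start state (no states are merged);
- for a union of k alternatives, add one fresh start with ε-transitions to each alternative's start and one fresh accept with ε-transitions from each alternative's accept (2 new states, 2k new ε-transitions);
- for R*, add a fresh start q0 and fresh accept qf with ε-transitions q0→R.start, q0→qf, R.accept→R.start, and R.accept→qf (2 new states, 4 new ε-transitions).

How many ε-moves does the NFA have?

By structural recursion:
Each of the 5 symbol leaves contributes 0 ε-transitions.
  ab = 1 ε-transition
  (ab)* = 5 ε-transitions
  a | c | b | (ab)* = 13 ε-transitions

13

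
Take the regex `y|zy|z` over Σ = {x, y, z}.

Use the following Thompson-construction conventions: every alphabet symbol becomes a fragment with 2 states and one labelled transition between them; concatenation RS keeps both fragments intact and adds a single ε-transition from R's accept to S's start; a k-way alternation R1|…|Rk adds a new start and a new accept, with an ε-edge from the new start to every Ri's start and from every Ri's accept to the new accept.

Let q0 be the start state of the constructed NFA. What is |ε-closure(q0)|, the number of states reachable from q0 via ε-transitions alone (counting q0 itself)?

Let C(F) = |ε-closure(F.start)| within fragment F, and note whether F accepts ε. Symbol fragments have C = 1 and do not accept ε. Then:
  zy : C equals the left operand's closure size = 1 (its accept is not ε-reachable, so the closure stops there)
  y|zy|z : new start ε-reaches every alternative's start; none of them accept ε, so the new accept is not reached: C = 1 + 1 + 1 + 1 = 4

4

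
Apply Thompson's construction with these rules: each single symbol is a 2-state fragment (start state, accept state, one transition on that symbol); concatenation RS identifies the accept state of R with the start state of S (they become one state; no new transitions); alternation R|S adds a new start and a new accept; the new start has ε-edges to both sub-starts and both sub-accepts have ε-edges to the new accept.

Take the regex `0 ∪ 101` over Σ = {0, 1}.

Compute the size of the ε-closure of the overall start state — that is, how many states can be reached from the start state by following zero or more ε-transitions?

3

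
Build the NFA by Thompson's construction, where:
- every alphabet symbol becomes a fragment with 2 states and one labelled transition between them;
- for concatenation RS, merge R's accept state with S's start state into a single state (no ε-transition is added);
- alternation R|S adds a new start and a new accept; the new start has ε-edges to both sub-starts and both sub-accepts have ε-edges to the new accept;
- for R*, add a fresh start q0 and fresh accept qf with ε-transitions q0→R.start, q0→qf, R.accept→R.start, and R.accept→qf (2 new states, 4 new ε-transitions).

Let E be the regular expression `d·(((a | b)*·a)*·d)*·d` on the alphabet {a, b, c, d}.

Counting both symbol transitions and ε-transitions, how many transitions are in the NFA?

Recursing over subexpressions:
Each of the 6 symbol leaves contributes 1 transition (1 symbol, 0 ε).
  a | b — 6 transitions (2 symbol, 4 ε)
  (a | b)* — 10 transitions (2 symbol, 8 ε)
  (a | b)*·a — 11 transitions (3 symbol, 8 ε)
  ((a | b)*·a)* — 15 transitions (3 symbol, 12 ε)
  ((a | b)*·a)*·d — 16 transitions (4 symbol, 12 ε)
  (((a | b)*·a)*·d)* — 20 transitions (4 symbol, 16 ε)
  d·(((a | b)*·a)*·d)*·d — 22 transitions (6 symbol, 16 ε)

22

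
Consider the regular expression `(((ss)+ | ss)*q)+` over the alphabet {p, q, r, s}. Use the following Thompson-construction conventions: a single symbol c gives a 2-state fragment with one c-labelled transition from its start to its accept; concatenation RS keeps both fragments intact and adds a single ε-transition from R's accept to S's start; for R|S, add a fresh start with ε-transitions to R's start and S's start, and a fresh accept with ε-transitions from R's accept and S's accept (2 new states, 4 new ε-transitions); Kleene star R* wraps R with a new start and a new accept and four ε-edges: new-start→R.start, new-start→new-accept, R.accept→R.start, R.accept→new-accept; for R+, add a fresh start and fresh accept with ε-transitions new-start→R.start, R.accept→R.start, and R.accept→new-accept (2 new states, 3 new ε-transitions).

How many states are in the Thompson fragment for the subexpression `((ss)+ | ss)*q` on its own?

Fragment for `((ss)+ | ss)*q`:
Each of the 5 symbol leaves contributes a 2-state fragment.
  ss : 4 states
  (ss)+ : 6 states
  ss : 4 states
  (ss)+ | ss : 12 states
  ((ss)+ | ss)* : 14 states
  ((ss)+ | ss)*q : 16 states

16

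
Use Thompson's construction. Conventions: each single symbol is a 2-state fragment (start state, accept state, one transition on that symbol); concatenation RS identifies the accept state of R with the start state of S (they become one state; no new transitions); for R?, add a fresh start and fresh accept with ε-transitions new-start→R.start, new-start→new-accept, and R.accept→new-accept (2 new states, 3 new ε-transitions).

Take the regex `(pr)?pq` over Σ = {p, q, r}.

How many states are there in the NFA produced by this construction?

Building bottom-up:
Each of the 4 symbol leaves contributes a 2-state fragment.
  pr = 3 states
  (pr)? = 5 states
  (pr)?pq = 7 states

7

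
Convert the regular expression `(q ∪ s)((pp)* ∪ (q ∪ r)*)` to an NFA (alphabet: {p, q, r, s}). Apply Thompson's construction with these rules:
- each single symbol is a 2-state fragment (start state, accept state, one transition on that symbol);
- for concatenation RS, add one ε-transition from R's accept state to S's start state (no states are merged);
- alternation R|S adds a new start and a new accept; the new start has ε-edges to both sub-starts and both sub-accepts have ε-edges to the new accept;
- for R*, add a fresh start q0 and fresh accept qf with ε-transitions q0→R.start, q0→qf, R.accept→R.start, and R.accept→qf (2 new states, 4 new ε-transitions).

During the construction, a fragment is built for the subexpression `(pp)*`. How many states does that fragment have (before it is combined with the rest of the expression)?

Fragment for `(pp)*`:
Each of the 2 symbol leaves contributes a 2-state fragment.
  pp = 4 states
  (pp)* = 6 states

6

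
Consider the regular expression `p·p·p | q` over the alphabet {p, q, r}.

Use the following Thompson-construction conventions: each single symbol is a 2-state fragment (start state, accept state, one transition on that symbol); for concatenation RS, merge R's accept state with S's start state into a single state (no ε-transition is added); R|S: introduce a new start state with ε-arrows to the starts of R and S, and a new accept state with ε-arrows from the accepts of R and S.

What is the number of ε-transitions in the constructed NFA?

Recursing over subexpressions:
Each of the 4 symbol leaves contributes 0 ε-transitions.
  p·p·p = 0 ε-transitions
  p·p·p | q = 4 ε-transitions

4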